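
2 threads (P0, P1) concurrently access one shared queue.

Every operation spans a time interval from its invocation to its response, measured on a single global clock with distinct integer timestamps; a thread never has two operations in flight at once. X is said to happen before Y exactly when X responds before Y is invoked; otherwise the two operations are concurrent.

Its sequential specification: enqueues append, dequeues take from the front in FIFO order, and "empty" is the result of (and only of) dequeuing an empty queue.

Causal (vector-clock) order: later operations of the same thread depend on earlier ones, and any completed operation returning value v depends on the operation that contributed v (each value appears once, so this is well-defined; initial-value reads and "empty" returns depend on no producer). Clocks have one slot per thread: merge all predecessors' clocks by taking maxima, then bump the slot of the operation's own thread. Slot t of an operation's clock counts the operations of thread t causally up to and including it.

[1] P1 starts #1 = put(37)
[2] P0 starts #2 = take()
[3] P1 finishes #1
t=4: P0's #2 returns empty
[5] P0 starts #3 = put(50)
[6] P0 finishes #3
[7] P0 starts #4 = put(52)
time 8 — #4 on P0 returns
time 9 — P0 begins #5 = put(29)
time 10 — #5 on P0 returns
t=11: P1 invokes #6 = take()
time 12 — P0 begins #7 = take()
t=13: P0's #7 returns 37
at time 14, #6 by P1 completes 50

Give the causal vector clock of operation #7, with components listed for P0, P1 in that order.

invoked at 1, #1 has no predecessors; its own P1 bump gives (0, 1)
invoked at 2, #2 has no predecessors; its own P0 bump gives (1, 0)
from VC(#2)=(1, 0), #3 (invoked 5) maxes components and bumps P0 → (2, 0)
from VC(#3)=(2, 0), #4 (invoked 7) maxes components and bumps P0 → (3, 0)
from VC(#1)=(0, 1), VC(#3)=(2, 0), #6 (invoked 11) maxes components and bumps P1 → (2, 2)
from VC(#4)=(3, 0), #5 (invoked 9) maxes components and bumps P0 → (4, 0)
from VC(#1)=(0, 1), VC(#5)=(4, 0), #7 (invoked 12) maxes components and bumps P0 → (5, 1)
target: VC(#7) = (5, 1)

(5, 1)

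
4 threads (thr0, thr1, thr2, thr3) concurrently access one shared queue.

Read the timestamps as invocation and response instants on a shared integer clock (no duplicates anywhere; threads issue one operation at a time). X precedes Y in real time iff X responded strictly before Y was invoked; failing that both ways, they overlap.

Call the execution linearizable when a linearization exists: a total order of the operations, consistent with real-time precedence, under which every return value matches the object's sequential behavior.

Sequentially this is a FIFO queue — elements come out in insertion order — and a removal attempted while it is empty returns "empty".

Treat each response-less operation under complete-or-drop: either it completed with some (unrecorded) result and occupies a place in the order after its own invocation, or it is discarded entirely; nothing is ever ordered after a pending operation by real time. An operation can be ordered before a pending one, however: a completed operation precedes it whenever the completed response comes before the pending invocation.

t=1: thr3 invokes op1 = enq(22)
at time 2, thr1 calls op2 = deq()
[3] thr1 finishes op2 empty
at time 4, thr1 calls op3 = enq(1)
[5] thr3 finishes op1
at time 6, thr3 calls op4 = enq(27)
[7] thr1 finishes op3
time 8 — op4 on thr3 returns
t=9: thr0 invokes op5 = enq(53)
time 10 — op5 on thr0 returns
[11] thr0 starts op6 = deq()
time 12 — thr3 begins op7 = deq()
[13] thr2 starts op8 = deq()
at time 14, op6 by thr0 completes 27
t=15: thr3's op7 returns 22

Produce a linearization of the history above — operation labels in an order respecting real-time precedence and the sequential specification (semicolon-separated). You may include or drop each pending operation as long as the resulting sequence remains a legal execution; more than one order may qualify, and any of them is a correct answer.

op2; op1; op3; op4; op5; op7; op8; op6

1. op2 deq() → empty, leaving queue <>
2. op1 enq(22), leaving queue <22>
3. op3 enq(1), leaving queue <22,1>
4. op4 enq(27), leaving queue <22,1,27>
5. op5 enq(53), leaving queue <22,1,27,53>
6. op7 deq() → 22, leaving queue <1,27,53>
7. op8 deq() (pending, included), leaving queue <27,53>
8. op6 deq() → 27, leaving queue <53>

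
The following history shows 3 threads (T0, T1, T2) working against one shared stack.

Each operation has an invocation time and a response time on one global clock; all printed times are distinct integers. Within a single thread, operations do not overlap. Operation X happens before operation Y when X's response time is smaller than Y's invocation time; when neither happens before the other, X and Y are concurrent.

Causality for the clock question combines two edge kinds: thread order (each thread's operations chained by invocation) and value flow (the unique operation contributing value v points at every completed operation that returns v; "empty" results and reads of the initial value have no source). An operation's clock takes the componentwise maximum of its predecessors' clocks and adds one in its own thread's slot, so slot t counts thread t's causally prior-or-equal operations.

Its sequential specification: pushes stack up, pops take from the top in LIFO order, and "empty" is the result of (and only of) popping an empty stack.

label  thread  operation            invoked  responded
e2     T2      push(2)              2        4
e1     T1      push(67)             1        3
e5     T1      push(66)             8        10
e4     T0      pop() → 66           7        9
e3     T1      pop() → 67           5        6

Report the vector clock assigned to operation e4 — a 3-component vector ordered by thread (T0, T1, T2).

(1, 3, 0)

invoked at 2, e2 has no predecessors; its own T2 bump gives (0, 0, 1)
invoked at 1, e1 has no predecessors; its own T1 bump gives (0, 1, 0)
merge at e3 (invoked 5): VC(e1)=(0, 1, 0), own-thread bump on T1 → (0, 2, 0)
merge at e5 (invoked 8): VC(e3)=(0, 2, 0), own-thread bump on T1 → (0, 3, 0)
merge at e4 (invoked 7): VC(e5)=(0, 3, 0), own-thread bump on T0 → (1, 3, 0)
target: VC(e4) = (1, 3, 0)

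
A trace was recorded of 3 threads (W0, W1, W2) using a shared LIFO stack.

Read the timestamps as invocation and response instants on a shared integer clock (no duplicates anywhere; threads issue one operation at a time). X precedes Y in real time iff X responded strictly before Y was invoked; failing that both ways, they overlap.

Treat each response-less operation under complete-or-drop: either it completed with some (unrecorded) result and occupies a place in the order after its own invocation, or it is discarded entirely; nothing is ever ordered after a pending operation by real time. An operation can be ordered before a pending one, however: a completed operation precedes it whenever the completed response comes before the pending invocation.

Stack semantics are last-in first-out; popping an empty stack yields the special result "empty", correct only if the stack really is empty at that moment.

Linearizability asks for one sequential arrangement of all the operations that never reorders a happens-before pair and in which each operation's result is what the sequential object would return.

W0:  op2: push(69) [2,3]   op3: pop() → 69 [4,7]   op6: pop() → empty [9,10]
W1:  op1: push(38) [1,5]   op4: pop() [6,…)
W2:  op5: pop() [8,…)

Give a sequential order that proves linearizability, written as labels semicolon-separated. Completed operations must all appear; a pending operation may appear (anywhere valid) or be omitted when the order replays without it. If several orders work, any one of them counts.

op1; op2; op3; op4; op5; op6

after step 1 (op1 push(38)): stack <38>
after step 2 (op2 push(69)): stack <38,69>
after step 3 (op3 pop() → 69): stack <38>
after step 4 (op4 pop() (pending, included)): stack <>
after step 5 (op5 pop() (pending, included)): stack <>
after step 6 (op6 pop() → empty): stack <>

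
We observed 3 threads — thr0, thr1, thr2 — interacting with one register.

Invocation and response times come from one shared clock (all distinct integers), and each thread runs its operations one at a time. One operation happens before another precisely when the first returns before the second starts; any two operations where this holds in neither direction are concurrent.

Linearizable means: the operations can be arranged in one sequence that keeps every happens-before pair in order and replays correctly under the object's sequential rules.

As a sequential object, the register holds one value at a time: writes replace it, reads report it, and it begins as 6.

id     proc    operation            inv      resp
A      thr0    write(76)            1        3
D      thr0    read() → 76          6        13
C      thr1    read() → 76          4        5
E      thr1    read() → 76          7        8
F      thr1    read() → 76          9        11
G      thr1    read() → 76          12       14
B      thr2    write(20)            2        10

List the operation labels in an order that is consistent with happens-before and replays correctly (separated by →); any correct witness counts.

1. B write(20), leaving value 20
2. A write(76), leaving value 76
3. C read() → 76, leaving value 76
4. D read() → 76, leaving value 76
5. E read() → 76, leaving value 76
6. F read() → 76, leaving value 76
7. G read() → 76, leaving value 76

B → A → C → D → E → F → G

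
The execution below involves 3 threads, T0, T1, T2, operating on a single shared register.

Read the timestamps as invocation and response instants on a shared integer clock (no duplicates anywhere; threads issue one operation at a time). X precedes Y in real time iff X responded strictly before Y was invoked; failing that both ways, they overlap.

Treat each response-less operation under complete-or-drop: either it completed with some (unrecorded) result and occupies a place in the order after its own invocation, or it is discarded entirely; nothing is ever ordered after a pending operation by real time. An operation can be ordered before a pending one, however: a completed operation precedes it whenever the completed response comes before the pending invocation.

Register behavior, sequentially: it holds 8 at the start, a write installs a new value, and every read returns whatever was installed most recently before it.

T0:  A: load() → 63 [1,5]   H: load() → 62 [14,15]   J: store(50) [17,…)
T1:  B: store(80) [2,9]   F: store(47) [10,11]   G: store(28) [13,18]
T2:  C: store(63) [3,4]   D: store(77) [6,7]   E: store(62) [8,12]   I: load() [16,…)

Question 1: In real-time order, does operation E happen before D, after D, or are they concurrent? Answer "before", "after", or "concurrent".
E spans [8,12], D spans [6,7]
resp(D)=7 < inv(E)=8

after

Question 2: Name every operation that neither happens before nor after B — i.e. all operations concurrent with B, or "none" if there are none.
overlap test against B [2,9]: concurrent iff the interval meets 2..9
A [1,5]: concurrent
C [3,4]: concurrent
D [6,7]: concurrent
E [8,12]: concurrent
F [10,11]: after
G [13,18]: after
H [14,15]: after
I [16,…): after
J [17,…): after

A, C, D, E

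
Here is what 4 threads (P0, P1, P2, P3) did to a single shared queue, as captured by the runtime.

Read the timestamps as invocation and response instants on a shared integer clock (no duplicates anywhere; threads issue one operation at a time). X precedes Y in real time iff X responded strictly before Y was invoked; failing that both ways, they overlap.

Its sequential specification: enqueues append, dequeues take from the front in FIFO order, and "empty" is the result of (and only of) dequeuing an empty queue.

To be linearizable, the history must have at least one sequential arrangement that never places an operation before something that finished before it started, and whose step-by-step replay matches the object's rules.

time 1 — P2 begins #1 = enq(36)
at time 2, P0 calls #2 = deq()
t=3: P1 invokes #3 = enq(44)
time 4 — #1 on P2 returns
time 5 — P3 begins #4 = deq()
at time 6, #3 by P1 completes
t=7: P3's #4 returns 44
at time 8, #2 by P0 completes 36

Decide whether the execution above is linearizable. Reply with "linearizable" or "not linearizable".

one valid linearization: #1, #2, #3, #4
step 1: #1 enq(36) — queue <36>
step 2: #2 deq() → 36 — queue <>
step 3: #3 enq(44) — queue <44>
step 4: #4 deq() → 44 — queue <>

linearizable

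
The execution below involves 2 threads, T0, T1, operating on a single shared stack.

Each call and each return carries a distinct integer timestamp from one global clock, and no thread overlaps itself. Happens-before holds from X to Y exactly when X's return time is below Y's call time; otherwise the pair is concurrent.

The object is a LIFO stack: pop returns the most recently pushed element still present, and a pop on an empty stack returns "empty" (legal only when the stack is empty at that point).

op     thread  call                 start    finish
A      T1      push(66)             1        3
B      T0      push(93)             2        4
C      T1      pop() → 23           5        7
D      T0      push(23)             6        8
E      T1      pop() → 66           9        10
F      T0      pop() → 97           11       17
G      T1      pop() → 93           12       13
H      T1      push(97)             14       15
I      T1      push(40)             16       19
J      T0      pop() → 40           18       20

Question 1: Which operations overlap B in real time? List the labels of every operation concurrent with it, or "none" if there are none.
B spans [2,4]; an op avoiding the whole window 2..4 is ordered, any other is concurrent
A [1,3]: concurrent
C [5,7]: after
D [6,8]: after
E [9,10]: after
F [11,17]: after
G [12,13]: after
H [14,15]: after
I [16,19]: after
J [18,20]: after

A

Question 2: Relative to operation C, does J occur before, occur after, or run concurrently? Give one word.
J spans [18,20], C spans [5,7]
resp(C)=7 < inv(J)=18

after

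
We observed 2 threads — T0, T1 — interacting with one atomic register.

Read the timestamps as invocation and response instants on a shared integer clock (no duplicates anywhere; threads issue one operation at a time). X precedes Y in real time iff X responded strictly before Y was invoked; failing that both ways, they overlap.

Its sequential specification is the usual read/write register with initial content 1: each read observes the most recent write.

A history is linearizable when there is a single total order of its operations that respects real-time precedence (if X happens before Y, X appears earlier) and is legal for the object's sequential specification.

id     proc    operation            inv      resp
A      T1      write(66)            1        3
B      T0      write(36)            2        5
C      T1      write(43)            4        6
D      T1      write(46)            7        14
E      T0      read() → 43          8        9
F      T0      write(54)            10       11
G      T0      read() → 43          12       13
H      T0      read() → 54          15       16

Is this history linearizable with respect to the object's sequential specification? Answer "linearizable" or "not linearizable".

not linearizable

events 1..12 are fine; event 13 — the response of G at time 13 — makes the prefix non-linearizable
checked exhaustively: 3 real-time-consistent orders of 6 completed operations, zero legal atomic register replays
no completion choice of the 1 pending operation (D) rescues it — every subset was tried
for example A, B, C, E, F, G (pending dropped) fails at step 6: G read() → 43 is not legal there
for example A, C, B, E, F, G (pending dropped) fails at step 4: E read() → 43 is not legal there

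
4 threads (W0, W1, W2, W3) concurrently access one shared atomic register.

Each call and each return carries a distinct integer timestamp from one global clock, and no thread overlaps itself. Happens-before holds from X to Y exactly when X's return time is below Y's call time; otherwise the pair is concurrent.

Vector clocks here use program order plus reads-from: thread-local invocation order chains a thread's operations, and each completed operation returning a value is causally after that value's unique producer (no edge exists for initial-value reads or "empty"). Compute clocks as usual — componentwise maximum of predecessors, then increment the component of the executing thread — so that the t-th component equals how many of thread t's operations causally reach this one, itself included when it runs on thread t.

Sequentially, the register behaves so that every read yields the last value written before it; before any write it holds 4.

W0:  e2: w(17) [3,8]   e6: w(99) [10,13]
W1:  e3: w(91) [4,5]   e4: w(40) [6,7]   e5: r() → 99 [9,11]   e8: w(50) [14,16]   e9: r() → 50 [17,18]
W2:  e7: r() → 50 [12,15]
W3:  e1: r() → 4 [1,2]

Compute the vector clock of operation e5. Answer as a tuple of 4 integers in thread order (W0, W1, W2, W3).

VC(e1, invoked at 1): no causal predecessors; +1 on W3 → (0, 0, 0, 1)
VC(e3, invoked at 4): no causal predecessors; +1 on W1 → (0, 1, 0, 0)
VC(e2, invoked at 3): no causal predecessors; +1 on W0 → (1, 0, 0, 0)
merge at e4 (invoked 6): VC(e3)=(0, 1, 0, 0), own-thread bump on W1 → (0, 2, 0, 0)
merge at e6 (invoked 10): VC(e2)=(1, 0, 0, 0), own-thread bump on W0 → (2, 0, 0, 0)
merge at e5 (invoked 9): VC(e4)=(0, 2, 0, 0), VC(e6)=(2, 0, 0, 0), own-thread bump on W1 → (2, 3, 0, 0)
merge at e8 (invoked 14): VC(e5)=(2, 3, 0, 0), own-thread bump on W1 → (2, 4, 0, 0)
merge at e7 (invoked 12): VC(e8)=(2, 4, 0, 0), own-thread bump on W2 → (2, 4, 1, 0)
merge at e9 (invoked 17): VC(e8)=(2, 4, 0, 0), own-thread bump on W1 → (2, 5, 0, 0)
target: VC(e5) = (2, 3, 0, 0)

(2, 3, 0, 0)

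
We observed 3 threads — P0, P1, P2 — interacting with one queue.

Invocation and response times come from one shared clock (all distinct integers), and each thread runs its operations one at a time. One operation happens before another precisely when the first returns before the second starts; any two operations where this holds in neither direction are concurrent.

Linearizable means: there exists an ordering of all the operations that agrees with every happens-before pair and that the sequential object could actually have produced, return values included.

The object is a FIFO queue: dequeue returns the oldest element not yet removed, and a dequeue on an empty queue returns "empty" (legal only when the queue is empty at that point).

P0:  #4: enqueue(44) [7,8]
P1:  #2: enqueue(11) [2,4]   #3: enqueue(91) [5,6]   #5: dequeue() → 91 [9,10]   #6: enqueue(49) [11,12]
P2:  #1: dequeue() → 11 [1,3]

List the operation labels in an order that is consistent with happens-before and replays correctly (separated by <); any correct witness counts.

#2 < #1 < #3 < #4 < #5 < #6

after step 1 (#2 enqueue(11)): queue <11>
after step 2 (#1 dequeue() → 11): queue <>
after step 3 (#3 enqueue(91)): queue <91>
after step 4 (#4 enqueue(44)): queue <91,44>
after step 5 (#5 dequeue() → 91): queue <44>
after step 6 (#6 enqueue(49)): queue <44,49>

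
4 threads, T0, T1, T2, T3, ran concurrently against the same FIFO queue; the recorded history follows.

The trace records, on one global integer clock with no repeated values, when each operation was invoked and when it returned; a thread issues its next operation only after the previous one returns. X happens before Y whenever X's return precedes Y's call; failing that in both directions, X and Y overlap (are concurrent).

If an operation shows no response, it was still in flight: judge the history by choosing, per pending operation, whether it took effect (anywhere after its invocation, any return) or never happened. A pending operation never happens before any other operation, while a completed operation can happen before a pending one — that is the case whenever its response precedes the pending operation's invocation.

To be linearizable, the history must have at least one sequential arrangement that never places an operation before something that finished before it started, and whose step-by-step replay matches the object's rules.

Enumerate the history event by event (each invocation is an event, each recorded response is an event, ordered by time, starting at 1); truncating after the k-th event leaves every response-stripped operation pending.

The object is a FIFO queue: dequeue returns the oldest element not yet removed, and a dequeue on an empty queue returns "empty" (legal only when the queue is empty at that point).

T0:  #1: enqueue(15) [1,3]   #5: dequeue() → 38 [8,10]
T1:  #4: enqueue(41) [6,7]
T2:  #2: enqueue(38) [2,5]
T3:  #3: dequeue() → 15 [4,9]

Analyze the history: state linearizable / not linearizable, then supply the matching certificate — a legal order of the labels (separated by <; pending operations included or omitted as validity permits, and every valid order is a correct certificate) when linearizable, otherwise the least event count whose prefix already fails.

linearizable — witness: #1 < #2 < #3 < #4 < #5

after step 1 (#1 enqueue(15)): queue <15>
after step 2 (#2 enqueue(38)): queue <15,38>
after step 3 (#3 dequeue() → 15): queue <38>
after step 4 (#4 enqueue(41)): queue <38,41>
after step 5 (#5 dequeue() → 38): queue <41>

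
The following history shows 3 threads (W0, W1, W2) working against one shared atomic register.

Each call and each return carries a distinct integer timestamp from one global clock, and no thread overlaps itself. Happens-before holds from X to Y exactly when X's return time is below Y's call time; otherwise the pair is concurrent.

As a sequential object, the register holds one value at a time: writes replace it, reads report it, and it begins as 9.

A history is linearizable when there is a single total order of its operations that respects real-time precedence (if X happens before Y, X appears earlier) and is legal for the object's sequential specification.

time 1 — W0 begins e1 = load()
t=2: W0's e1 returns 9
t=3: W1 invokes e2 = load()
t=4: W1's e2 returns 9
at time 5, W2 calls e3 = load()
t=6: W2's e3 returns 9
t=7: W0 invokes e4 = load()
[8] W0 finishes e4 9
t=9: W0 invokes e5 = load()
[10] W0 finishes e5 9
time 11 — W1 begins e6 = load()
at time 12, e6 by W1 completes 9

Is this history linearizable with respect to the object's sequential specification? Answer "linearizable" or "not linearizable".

linearizable

a witness: e1, e2, e3, e4, e5, e6
step 1: e1 load() → 9 — value 9
step 2: e2 load() → 9 — value 9
step 3: e3 load() → 9 — value 9
step 4: e4 load() → 9 — value 9
step 5: e5 load() → 9 — value 9
step 6: e6 load() → 9 — value 9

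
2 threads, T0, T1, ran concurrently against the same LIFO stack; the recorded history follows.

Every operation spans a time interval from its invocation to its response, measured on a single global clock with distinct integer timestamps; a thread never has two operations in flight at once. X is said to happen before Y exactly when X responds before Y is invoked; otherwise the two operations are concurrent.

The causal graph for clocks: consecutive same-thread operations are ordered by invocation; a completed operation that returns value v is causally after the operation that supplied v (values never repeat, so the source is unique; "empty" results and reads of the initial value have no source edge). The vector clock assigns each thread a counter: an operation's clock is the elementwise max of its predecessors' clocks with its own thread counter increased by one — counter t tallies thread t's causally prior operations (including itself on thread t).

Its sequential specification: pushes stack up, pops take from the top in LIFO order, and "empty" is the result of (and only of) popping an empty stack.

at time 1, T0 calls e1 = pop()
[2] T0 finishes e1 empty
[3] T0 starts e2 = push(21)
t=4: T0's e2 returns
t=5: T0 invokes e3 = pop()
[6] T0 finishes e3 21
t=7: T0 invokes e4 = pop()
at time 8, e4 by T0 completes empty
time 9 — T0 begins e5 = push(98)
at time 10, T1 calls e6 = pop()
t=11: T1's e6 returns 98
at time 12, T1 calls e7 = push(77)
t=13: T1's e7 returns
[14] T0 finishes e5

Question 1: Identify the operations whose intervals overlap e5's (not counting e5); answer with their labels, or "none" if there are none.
concurrent with e5 ([9,14]): every op whose interval crosses 9..14
e1 [1,2]: before
e2 [3,4]: before
e3 [5,6]: before
e4 [7,8]: before
e6 [10,11]: concurrent
e7 [12,13]: concurrent

e6, e7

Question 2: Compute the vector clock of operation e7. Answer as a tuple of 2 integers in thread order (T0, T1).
no predecessors for e1 (invoked 1): T0 increments from zero → (1, 0)
from VC(e1)=(1, 0), e2 (invoked 3) maxes components and bumps T0 → (2, 0)
from VC(e2)=(2, 0), e3 (invoked 5) maxes components and bumps T0 → (3, 0)
from VC(e3)=(3, 0), e4 (invoked 7) maxes components and bumps T0 → (4, 0)
from VC(e4)=(4, 0), e5 (invoked 9) maxes components and bumps T0 → (5, 0)
from VC(e5)=(5, 0), e6 (invoked 10) maxes components and bumps T1 → (5, 1)
from VC(e6)=(5, 1), e7 (invoked 12) maxes components and bumps T1 → (5, 2)
target: VC(e7) = (5, 2)

(5, 2)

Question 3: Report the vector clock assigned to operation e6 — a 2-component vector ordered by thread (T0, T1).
invoked at 1, e1 has no predecessors; its own T0 bump gives (1, 0)
e2 (invocation 3): componentwise max over VC(e1)=(1, 0), +1 at T0, giving (2, 0)
e3 (invocation 5): componentwise max over VC(e2)=(2, 0), +1 at T0, giving (3, 0)
e4 (invocation 7): componentwise max over VC(e3)=(3, 0), +1 at T0, giving (4, 0)
e5 (invocation 9): componentwise max over VC(e4)=(4, 0), +1 at T0, giving (5, 0)
e6 (invocation 10): componentwise max over VC(e5)=(5, 0), +1 at T1, giving (5, 1)
e7 (invocation 12): componentwise max over VC(e6)=(5, 1), +1 at T1, giving (5, 2)
target: VC(e6) = (5, 1)

(5, 1)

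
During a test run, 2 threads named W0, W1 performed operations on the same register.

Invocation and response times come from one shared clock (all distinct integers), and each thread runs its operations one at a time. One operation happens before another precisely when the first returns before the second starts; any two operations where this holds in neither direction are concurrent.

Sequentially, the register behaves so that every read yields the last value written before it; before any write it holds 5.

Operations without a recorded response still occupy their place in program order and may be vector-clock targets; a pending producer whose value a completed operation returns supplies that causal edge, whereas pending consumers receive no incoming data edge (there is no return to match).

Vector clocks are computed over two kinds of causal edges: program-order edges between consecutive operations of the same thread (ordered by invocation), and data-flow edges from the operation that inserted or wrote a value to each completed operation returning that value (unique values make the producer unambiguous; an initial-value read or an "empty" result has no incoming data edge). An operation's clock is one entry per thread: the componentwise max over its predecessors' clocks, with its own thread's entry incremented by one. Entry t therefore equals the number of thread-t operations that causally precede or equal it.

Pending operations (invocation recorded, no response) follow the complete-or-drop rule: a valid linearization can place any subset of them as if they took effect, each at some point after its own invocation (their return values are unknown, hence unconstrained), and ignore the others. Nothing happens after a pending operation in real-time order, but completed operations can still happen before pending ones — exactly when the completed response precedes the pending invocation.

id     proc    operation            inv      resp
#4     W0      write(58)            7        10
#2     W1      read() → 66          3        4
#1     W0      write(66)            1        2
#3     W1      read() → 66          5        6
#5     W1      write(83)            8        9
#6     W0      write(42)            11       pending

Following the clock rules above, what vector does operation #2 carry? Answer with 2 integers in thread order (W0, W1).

(1, 1)

VC(#1, invoked at 1): no causal predecessors; +1 on W0 → (1, 0)
merge at #2 (invoked 3): VC(#1)=(1, 0), own-thread bump on W1 → (1, 1)
merge at #4 (invoked 7): VC(#1)=(1, 0), own-thread bump on W0 → (2, 0)
merge at #3 (invoked 5): VC(#1)=(1, 0), VC(#2)=(1, 1), own-thread bump on W1 → (1, 2)
merge at #6 (invoked 11): VC(#4)=(2, 0), own-thread bump on W0 → (3, 0)
merge at #5 (invoked 8): VC(#3)=(1, 2), own-thread bump on W1 → (1, 3)
target: VC(#2) = (1, 1)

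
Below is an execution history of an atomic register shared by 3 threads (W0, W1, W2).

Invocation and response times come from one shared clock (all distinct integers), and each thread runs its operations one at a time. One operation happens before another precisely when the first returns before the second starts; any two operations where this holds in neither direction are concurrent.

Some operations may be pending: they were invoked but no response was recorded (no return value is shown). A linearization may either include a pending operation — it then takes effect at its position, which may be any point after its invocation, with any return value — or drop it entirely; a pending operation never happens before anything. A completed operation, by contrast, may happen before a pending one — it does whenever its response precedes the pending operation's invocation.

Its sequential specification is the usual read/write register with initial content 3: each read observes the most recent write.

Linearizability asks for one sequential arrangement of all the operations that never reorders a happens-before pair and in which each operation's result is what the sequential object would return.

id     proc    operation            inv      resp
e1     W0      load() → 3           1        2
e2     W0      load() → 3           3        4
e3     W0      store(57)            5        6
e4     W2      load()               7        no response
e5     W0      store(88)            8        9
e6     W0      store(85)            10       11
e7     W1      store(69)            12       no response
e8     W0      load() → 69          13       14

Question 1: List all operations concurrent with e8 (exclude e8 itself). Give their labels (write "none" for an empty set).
e4, e7

e8 runs from 13 to 14; window-overlapping ops are concurrent
e1 [1,2]: before
e2 [3,4]: before
e3 [5,6]: before
e4 [7,…): concurrent
e5 [8,9]: before
e6 [10,11]: before
e7 [12,…): concurrent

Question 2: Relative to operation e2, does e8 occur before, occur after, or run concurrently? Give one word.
after

e8 spans [13,14], e2 spans [3,4]
resp(e2)=4 < inv(e8)=13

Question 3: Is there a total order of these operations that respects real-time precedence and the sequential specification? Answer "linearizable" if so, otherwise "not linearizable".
linearizable

witness order: e1, e2, e3, e4, e5, e6, e7, e8
1. e1 load() → 3, leaving value 3
2. e2 load() → 3, leaving value 3
3. e3 store(57), leaving value 57
4. e4 load() (pending, included), leaving value 57
5. e5 store(88), leaving value 88
6. e6 store(85), leaving value 85
7. e7 store(69) (pending, included), leaving value 69
8. e8 load() → 69, leaving value 69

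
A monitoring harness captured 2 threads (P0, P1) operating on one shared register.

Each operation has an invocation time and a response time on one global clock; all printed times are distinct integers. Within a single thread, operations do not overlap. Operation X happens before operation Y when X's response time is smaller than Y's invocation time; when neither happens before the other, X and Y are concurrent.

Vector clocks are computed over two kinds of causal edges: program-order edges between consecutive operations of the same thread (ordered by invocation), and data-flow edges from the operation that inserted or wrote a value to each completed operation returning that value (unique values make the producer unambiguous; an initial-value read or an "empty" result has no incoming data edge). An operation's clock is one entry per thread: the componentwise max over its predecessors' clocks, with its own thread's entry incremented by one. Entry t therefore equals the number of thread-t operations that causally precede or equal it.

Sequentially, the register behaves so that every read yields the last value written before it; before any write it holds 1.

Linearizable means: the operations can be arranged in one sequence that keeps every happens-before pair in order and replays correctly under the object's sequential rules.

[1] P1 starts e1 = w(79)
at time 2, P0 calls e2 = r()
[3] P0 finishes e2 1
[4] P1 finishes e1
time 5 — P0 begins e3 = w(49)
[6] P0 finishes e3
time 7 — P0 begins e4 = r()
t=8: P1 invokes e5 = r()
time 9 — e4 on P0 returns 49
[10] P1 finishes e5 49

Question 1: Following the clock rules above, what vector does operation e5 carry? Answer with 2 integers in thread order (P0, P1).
(2, 2)

root op e1, invoked 1: fresh clock plus P1's own tick → (0, 1)
root op e2, invoked 2: fresh clock plus P0's own tick → (1, 0)
invoked at 5, e3 merges VC(e2)=(1, 0) and bumps P0's slot → (2, 0)
invoked at 7, e4 merges VC(e3)=(2, 0) and bumps P0's slot → (3, 0)
invoked at 8, e5 merges VC(e1)=(0, 1), VC(e3)=(2, 0) and bumps P1's slot → (2, 2)
target: VC(e5) = (2, 2)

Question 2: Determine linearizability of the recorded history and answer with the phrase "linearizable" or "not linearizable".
linearizable

a witness: e2, e1, e3, e4, e5
1. e2 r() → 1, leaving value 1
2. e1 w(79), leaving value 79
3. e3 w(49), leaving value 49
4. e4 r() → 49, leaving value 49
5. e5 r() → 49, leaving value 49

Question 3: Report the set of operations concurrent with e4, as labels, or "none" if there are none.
e5

e4 spans [7,9]: anything still running between times 7 and 9 counts as concurrent
e1 [1,4]: before
e2 [2,3]: before
e3 [5,6]: before
e5 [8,10]: concurrent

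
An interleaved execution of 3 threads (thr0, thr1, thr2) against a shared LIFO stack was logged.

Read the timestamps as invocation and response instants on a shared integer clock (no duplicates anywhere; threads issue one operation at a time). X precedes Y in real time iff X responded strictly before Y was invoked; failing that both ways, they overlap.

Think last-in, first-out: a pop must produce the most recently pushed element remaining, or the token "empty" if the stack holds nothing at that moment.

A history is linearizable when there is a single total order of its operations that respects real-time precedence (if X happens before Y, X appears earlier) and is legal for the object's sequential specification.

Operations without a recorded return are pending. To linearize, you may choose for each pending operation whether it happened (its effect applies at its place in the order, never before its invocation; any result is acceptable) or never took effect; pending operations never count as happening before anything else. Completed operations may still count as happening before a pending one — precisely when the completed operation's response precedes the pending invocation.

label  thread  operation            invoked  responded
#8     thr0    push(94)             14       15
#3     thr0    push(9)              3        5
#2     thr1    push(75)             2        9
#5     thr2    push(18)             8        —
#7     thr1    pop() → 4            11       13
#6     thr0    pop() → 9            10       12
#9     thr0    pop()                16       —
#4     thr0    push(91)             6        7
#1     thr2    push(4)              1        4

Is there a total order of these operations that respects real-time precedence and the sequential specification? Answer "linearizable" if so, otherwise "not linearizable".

not linearizable

cut after 12 events: linearizable; cut after 13 events (#7 responds, time 13): not linearizable
16 orders of the 6 completed LIFO stack ops respect real time; none is legal
include/drop combinations of the 1 pending operation (#5) were all tried; none helps
for example #1, #2, #3, #4, #6, #7 (pending dropped) fails at step 5: #6 pop() → 9 is not legal there
for example #1, #2, #3, #4, #7, #6 (pending dropped) fails at step 5: #7 pop() → 4 is not legal there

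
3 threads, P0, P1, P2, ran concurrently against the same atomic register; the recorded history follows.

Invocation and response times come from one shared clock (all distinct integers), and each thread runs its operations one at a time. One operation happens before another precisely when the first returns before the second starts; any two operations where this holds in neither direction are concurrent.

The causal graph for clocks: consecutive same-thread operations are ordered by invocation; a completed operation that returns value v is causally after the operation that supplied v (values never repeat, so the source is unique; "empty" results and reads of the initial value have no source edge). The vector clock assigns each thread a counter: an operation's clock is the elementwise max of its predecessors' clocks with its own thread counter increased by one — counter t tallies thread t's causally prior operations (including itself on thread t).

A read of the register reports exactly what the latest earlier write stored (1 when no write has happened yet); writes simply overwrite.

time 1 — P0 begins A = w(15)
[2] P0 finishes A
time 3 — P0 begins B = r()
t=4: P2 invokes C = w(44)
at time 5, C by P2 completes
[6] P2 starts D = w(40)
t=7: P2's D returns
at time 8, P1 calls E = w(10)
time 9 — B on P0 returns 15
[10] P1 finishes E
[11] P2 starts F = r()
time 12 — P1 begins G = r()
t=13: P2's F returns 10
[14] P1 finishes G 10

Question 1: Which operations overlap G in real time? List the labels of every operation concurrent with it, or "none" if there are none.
F

concurrent with G ([12,14]): every op whose interval crosses 12..14
A [1,2]: before
B [3,9]: before
C [4,5]: before
D [6,7]: before
E [8,10]: before
F [11,13]: concurrent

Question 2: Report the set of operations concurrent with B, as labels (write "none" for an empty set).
C, D, E

B spans [3,9]; an op avoiding the whole window 3..9 is ordered, any other is concurrent
A [1,2]: before
C [4,5]: concurrent
D [6,7]: concurrent
E [8,10]: concurrent
F [11,13]: after
G [12,14]: after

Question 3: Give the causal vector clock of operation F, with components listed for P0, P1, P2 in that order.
(0, 1, 3)

root op C, invoked 4: fresh clock plus P2's own tick → (0, 0, 1)
root op E, invoked 8: fresh clock plus P1's own tick → (0, 1, 0)
root op A, invoked 1: fresh clock plus P0's own tick → (1, 0, 0)
merge at D (invoked 6): VC(C)=(0, 0, 1), own-thread bump on P2 → (0, 0, 2)
merge at G (invoked 12): VC(E)=(0, 1, 0), own-thread bump on P1 → (0, 2, 0)
merge at B (invoked 3): VC(A)=(1, 0, 0), own-thread bump on P0 → (2, 0, 0)
merge at F (invoked 11): VC(D)=(0, 0, 2), VC(E)=(0, 1, 0), own-thread bump on P2 → (0, 1, 3)
target: VC(F) = (0, 1, 3)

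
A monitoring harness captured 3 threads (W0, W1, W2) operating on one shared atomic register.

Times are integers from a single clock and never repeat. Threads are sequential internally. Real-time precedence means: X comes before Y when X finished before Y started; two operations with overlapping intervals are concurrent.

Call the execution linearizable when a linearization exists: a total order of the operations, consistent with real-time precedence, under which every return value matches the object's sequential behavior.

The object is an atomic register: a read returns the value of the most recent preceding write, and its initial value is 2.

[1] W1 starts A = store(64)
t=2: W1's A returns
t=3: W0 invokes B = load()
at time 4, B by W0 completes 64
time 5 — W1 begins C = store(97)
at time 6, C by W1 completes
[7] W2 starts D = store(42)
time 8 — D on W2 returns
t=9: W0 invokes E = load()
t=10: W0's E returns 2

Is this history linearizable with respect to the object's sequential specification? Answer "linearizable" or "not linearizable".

already the first 10 events (up to E's response at time 10) admit no linearization; the first 9 still do
the completed operations (5 total) allow one real-time order; the atomic register replay rejects it
e.g. A, B, C, D, E: illegal at step 5, since E load() → 2 cannot apply there

not linearizable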